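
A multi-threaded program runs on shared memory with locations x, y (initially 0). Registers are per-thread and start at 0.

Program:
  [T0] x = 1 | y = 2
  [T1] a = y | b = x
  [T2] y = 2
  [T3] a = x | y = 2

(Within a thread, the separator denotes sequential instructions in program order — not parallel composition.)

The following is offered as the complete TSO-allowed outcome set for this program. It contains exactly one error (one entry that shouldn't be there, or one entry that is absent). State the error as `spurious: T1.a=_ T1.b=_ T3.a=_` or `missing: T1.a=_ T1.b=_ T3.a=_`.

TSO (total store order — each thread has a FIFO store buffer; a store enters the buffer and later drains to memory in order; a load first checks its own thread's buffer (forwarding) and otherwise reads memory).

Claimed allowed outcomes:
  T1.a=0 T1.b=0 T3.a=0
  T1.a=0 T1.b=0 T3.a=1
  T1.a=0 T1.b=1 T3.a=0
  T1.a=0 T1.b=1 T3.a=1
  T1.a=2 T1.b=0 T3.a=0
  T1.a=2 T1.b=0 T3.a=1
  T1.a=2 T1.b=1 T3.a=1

outcome vector order: (T1.a,T1.b,T3.a)
[TSO] allowed = {(0,0,0); (0,0,1); (0,1,0); (0,1,1); (2,0,0); (2,0,1); (2,1,0); (2,1,1)}
TSO∖claimed = {(2,1,0)}

missing: T1.a=2 T1.b=1 T3.a=0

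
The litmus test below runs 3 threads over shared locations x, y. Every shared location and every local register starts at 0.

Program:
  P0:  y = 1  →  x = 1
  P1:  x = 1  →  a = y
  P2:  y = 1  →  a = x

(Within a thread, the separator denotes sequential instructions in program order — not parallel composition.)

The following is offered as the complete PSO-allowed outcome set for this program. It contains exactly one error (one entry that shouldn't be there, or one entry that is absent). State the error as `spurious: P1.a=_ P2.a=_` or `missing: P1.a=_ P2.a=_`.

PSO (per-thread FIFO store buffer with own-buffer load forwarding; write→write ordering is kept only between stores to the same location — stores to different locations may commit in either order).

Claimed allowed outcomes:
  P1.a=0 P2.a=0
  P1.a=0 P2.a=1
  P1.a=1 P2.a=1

outcome vector order: (P1.a,P2.a)
PSO (4): (0,0); (0,1); (1,0); (1,1)
PSO∖claimed = {(1,0)}

missing: P1.a=1 P2.a=0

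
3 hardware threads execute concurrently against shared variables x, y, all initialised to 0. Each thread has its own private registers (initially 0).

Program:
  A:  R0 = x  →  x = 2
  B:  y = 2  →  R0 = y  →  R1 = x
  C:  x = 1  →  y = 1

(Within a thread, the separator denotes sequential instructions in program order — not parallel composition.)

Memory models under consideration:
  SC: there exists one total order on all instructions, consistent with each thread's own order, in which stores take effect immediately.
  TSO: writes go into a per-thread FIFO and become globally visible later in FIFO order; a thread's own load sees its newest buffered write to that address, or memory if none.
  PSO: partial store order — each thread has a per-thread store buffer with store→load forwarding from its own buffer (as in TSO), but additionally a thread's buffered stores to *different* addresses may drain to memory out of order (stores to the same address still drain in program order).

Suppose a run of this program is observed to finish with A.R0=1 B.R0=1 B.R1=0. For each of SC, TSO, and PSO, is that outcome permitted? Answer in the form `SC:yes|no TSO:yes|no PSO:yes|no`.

outcome vector order: (A.R0,B.R0,B.R1)
[SC] allowed = {011 012 020 021 022 111 112 120 121 122}
[TSO] allowed = {011 012 020 021 022 111 112 120 121 122}
[PSO] allowed = {010 011 012 020 021 022 110 111 112 120 121 122}
target 110 ∈ {PSO}

SC:no TSO:no PSO:yes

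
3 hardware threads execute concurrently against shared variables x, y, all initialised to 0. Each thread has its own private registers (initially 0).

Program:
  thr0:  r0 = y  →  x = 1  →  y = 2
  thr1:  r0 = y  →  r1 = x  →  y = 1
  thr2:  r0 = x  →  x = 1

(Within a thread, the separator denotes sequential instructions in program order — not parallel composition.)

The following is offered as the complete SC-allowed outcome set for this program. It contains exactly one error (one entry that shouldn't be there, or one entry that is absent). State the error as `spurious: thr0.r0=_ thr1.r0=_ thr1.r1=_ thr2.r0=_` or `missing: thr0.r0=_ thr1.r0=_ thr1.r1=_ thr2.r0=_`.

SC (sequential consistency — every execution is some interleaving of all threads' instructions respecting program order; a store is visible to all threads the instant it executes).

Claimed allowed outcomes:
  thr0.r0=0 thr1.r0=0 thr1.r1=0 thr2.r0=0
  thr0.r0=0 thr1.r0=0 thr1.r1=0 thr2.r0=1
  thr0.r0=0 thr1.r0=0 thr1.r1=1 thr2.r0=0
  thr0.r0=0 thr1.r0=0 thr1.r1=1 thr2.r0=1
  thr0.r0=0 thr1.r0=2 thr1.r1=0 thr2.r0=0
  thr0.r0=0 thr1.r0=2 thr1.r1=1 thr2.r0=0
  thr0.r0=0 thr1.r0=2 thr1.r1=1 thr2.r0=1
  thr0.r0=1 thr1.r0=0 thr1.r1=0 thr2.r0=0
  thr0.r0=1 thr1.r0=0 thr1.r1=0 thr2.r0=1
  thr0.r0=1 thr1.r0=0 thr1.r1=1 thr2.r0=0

outcome vector order: (thr0.r0,thr1.r0,thr1.r1,thr2.r0)
under SC → (0,0,0,0) (0,0,0,1) (0,0,1,0) (0,0,1,1) (0,2,1,0) (0,2,1,1) (1,0,0,0) (1,0,0,1) (1,0,1,0)
claimed∖SC = {(0,2,0,0)}

spurious: thr0.r0=0 thr1.r0=2 thr1.r1=0 thr2.r0=0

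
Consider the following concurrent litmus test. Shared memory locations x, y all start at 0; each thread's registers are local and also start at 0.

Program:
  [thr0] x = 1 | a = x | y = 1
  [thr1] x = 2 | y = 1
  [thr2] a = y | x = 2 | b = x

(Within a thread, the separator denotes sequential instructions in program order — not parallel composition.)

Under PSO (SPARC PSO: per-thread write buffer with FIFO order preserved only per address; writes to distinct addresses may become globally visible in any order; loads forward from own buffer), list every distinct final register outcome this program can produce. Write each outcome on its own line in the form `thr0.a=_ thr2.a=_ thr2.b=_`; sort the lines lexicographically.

outcome vector order: (thr0.a,thr2.a,thr2.b)
|PSO outcomes| = 8

thr0.a=1 thr2.a=0 thr2.b=1
thr0.a=1 thr2.a=0 thr2.b=2
thr0.a=1 thr2.a=1 thr2.b=1
thr0.a=1 thr2.a=1 thr2.b=2
thr0.a=2 thr2.a=0 thr2.b=1
thr0.a=2 thr2.a=0 thr2.b=2
thr0.a=2 thr2.a=1 thr2.b=1
thr0.a=2 thr2.a=1 thr2.b=2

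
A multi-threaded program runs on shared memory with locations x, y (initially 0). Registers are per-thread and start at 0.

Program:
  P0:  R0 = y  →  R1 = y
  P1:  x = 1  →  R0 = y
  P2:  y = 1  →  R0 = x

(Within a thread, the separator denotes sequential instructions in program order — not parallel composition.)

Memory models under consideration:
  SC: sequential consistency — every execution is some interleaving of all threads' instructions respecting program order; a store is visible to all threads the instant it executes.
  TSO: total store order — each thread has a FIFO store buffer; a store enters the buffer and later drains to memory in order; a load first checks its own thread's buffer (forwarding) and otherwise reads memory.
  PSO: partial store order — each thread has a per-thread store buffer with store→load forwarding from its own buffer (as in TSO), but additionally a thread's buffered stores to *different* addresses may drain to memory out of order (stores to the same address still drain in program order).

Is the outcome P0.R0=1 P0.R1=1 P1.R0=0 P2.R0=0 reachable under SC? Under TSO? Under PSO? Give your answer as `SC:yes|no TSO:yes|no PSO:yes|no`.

outcome vector order: (P0.R0,P0.R1,P1.R0,P2.R0)
SC: 9 outcomes — {0001 0010 0011 0101 0110 0111 1101 1110 1111}
TSO: 12 outcomes — {0000 0001 0010 0011 0100 0101 0110 0111 1100 1101 1110 1111}
PSO: 12 outcomes — {0000 0001 0010 0011 0100 0101 0110 0111 1100 1101 1110 1111}
target 1100 ∈ {TSO,PSO}

SC:no TSO:yes PSO:yes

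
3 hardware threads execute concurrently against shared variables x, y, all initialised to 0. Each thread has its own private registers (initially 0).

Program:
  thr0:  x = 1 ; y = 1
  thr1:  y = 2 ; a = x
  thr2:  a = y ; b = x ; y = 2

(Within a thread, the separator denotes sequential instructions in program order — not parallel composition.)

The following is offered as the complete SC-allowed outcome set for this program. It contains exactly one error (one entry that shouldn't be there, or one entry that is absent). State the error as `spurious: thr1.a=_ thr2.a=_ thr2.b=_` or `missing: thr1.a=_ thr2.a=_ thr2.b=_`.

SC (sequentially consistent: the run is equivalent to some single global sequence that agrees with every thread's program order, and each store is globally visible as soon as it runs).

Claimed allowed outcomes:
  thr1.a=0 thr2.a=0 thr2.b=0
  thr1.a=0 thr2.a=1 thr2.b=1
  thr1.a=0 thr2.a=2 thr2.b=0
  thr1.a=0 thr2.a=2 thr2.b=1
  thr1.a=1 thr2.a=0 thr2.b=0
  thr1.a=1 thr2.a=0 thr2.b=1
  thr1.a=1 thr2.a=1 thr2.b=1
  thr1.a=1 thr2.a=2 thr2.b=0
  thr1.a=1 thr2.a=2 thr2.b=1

outcome vector order: (thr1.a,thr2.a,thr2.b)
under SC → 000; 001; 011; 020; 021; 100; 101; 111; 120; 121
SC∖claimed = {001}

missing: thr1.a=0 thr2.a=0 thr2.b=1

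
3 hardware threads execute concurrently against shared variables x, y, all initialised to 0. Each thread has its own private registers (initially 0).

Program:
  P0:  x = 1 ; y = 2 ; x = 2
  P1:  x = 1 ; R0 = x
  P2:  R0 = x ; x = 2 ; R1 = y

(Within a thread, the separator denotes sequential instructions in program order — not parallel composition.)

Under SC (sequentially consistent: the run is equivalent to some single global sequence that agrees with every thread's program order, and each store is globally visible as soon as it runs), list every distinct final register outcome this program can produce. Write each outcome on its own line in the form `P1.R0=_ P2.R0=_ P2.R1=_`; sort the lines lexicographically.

outcome vector order: (P1.R0,P2.R0,P2.R1)
|SC outcomes| = 10

P1.R0=1 P2.R0=0 P2.R1=0
P1.R0=1 P2.R0=0 P2.R1=2
P1.R0=1 P2.R0=1 P2.R1=0
P1.R0=1 P2.R0=1 P2.R1=2
P1.R0=1 P2.R0=2 P2.R1=2
P1.R0=2 P2.R0=0 P2.R1=0
P1.R0=2 P2.R0=0 P2.R1=2
P1.R0=2 P2.R0=1 P2.R1=0
P1.R0=2 P2.R0=1 P2.R1=2
P1.R0=2 P2.R0=2 P2.R1=2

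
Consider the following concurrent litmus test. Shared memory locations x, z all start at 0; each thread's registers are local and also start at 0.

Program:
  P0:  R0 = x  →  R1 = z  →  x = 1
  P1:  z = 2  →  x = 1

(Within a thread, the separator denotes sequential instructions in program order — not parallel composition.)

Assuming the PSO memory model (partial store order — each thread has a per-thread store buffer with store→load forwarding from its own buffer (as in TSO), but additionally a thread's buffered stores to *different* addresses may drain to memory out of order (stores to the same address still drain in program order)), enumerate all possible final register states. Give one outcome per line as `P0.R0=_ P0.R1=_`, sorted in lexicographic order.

outcome vector order: (P0.R0,P0.R1)
|PSO outcomes| = 4

P0.R0=0 P0.R1=0
P0.R0=0 P0.R1=2
P0.R0=1 P0.R1=0
P0.R0=1 P0.R1=2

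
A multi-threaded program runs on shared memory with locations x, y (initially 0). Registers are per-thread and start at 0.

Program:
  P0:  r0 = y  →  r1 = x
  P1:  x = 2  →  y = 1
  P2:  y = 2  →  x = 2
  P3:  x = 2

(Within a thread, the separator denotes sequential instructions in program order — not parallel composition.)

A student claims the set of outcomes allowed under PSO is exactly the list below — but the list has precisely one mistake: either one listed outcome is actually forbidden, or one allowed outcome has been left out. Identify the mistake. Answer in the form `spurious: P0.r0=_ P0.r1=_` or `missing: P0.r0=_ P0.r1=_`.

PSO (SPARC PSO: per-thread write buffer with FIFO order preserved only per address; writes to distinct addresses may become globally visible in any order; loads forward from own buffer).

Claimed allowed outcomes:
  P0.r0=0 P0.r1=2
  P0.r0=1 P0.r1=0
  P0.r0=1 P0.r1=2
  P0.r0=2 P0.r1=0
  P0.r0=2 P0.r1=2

missing: P0.r0=0 P0.r1=0

outcome vector order: (P0.r0,P0.r1)
under PSO → 0/0, 0/2, 1/0, 1/2, 2/0, 2/2
PSO∖claimed = {0/0}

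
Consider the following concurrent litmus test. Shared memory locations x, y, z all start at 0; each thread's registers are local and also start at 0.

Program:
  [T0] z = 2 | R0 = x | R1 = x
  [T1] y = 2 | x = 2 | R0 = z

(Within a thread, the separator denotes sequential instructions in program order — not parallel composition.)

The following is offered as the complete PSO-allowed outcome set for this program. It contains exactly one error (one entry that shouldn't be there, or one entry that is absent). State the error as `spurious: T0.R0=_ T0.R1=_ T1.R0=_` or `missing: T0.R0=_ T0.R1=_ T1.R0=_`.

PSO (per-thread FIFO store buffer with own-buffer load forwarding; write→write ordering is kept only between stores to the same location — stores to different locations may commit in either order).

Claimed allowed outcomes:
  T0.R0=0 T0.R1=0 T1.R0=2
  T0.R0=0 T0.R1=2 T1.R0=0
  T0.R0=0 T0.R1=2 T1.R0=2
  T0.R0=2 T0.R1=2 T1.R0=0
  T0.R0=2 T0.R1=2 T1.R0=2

missing: T0.R0=0 T0.R1=0 T1.R0=0

outcome vector order: (T0.R0,T0.R1,T1.R0)
PSO (6): 000; 002; 020; 022; 220; 222
PSO∖claimed = {000}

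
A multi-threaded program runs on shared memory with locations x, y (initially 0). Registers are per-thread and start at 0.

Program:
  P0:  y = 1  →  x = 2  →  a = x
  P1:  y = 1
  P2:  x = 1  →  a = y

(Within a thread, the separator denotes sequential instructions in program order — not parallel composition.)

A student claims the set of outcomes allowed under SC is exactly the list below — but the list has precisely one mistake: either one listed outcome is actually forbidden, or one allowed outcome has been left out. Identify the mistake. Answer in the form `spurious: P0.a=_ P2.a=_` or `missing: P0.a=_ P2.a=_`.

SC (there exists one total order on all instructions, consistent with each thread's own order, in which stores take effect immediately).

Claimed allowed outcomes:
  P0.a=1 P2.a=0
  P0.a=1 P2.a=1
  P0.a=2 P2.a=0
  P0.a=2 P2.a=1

spurious: P0.a=1 P2.a=0

outcome vector order: (P0.a,P2.a)
[SC] allowed = {11; 20; 21}
claimed∖SC = {10}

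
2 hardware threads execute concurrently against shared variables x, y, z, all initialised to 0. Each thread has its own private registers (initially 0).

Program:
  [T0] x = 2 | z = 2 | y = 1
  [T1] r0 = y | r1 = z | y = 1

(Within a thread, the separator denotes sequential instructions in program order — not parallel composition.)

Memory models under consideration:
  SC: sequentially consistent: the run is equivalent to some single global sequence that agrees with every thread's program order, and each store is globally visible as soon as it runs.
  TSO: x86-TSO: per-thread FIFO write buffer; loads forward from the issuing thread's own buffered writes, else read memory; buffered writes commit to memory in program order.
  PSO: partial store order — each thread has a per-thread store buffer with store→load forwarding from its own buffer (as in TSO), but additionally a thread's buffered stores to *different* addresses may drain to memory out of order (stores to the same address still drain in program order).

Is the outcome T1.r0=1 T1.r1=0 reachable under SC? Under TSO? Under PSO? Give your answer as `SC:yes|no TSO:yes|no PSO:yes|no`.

SC:no TSO:no PSO:yes

outcome vector order: (T1.r0,T1.r1)
under SC → <0 0> <0 2> <1 2>
under TSO → <0 0> <0 2> <1 2>
under PSO → <0 0> <0 2> <1 0> <1 2>
target <1 0> ∈ {PSO}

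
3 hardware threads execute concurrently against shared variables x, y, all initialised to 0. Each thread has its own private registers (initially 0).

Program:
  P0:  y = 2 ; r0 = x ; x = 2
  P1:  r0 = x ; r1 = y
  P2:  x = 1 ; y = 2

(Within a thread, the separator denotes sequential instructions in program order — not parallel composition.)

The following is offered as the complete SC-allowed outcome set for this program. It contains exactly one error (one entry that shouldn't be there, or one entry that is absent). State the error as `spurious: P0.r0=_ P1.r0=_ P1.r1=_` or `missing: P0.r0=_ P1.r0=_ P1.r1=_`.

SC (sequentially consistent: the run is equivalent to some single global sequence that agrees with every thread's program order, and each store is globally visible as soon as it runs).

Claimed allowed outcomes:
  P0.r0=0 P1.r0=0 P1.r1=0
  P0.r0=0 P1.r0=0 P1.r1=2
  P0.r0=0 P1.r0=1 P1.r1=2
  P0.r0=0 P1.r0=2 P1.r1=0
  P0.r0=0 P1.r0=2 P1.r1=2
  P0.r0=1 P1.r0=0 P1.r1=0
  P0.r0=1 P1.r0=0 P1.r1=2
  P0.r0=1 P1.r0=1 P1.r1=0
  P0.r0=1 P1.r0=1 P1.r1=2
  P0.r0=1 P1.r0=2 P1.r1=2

spurious: P0.r0=0 P1.r0=2 P1.r1=0

outcome vector order: (P0.r0,P1.r0,P1.r1)
SC (9): <0 0 0>, <0 0 2>, <0 1 2>, <0 2 2>, <1 0 0>, <1 0 2>, <1 1 0>, <1 1 2>, <1 2 2>
claimed∖SC = {<0 2 0>}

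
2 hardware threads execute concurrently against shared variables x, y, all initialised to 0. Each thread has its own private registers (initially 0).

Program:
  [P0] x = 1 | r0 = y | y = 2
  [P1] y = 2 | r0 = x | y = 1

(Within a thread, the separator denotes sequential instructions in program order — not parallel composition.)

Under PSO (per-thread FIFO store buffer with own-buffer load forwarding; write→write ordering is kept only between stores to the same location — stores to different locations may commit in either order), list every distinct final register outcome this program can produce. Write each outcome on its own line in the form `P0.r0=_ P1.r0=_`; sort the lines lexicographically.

outcome vector order: (P0.r0,P1.r0)
|PSO outcomes| = 6

P0.r0=0 P1.r0=0
P0.r0=0 P1.r0=1
P0.r0=1 P1.r0=0
P0.r0=1 P1.r0=1
P0.r0=2 P1.r0=0
P0.r0=2 P1.r0=1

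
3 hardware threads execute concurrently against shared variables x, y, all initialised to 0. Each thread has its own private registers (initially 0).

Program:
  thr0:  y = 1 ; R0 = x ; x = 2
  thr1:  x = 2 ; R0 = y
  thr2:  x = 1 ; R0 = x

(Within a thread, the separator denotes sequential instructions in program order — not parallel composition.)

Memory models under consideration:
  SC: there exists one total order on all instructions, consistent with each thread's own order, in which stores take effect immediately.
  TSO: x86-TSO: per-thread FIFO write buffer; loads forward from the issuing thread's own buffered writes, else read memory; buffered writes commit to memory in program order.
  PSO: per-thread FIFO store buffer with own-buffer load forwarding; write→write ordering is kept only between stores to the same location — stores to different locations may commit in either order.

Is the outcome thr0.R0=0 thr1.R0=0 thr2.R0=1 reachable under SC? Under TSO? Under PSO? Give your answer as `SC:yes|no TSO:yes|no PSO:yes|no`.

outcome vector order: (thr0.R0,thr1.R0,thr2.R0)
SC (10): <0 1 1>; <0 1 2>; <1 0 1>; <1 0 2>; <1 1 1>; <1 1 2>; <2 0 1>; <2 0 2>; <2 1 1>; <2 1 2>
TSO (12): <0 0 1>; <0 0 2>; <0 1 1>; <0 1 2>; <1 0 1>; <1 0 2>; <1 1 1>; <1 1 2>; <2 0 1>; <2 0 2>; <2 1 1>; <2 1 2>
PSO (12): <0 0 1>; <0 0 2>; <0 1 1>; <0 1 2>; <1 0 1>; <1 0 2>; <1 1 1>; <1 1 2>; <2 0 1>; <2 0 2>; <2 1 1>; <2 1 2>
target <0 0 1> ∈ {TSO,PSO}

SC:no TSO:yes PSO:yes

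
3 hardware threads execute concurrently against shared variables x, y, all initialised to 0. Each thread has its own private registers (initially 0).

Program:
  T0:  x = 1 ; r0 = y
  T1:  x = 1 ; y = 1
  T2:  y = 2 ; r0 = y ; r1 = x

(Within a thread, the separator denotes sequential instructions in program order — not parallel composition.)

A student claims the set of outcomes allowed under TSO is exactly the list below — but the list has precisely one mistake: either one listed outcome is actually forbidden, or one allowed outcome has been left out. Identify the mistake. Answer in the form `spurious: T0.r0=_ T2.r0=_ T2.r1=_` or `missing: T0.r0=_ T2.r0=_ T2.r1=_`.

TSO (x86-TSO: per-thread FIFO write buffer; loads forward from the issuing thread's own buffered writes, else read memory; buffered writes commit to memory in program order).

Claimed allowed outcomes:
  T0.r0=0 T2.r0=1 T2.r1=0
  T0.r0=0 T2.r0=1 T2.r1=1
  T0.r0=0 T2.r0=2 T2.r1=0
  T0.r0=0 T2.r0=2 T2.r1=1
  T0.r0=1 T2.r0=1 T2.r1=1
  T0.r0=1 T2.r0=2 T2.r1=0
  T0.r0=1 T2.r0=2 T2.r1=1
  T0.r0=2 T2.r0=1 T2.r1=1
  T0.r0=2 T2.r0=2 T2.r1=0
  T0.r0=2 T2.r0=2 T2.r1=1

outcome vector order: (T0.r0,T2.r0,T2.r1)
[TSO] allowed = {0/1/1, 0/2/0, 0/2/1, 1/1/1, 1/2/0, 1/2/1, 2/1/1, 2/2/0, 2/2/1}
claimed∖TSO = {0/1/0}

spurious: T0.r0=0 T2.r0=1 T2.r1=0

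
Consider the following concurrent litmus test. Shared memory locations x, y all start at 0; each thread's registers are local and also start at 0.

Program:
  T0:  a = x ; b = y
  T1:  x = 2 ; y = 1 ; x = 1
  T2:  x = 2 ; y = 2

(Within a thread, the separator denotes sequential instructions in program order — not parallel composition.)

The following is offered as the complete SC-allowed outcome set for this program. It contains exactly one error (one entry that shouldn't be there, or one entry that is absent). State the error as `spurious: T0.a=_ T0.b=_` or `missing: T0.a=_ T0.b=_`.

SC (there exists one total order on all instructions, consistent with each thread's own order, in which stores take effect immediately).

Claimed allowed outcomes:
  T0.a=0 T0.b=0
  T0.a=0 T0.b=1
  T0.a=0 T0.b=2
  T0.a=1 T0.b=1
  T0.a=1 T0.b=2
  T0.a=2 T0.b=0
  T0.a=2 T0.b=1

outcome vector order: (T0.a,T0.b)
under SC → (0,0) (0,1) (0,2) (1,1) (1,2) (2,0) (2,1) (2,2)
SC∖claimed = {(2,2)}

missing: T0.a=2 T0.b=2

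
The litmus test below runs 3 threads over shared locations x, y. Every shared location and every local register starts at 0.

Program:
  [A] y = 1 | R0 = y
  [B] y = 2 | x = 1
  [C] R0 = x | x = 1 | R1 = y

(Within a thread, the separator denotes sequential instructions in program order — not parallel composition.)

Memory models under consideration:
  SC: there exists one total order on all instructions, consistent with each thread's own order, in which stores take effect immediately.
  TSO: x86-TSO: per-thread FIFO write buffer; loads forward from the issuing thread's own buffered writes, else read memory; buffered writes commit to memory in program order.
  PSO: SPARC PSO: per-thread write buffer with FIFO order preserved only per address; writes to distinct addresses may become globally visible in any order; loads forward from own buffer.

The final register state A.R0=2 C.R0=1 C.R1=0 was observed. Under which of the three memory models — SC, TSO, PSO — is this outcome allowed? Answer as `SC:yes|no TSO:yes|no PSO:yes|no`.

SC:no TSO:no PSO:yes

outcome vector order: (A.R0,C.R0,C.R1)
under SC → (1,0,0); (1,0,1); (1,0,2); (1,1,1); (1,1,2); (2,0,0); (2,0,1); (2,0,2); (2,1,2)
under TSO → (1,0,0); (1,0,1); (1,0,2); (1,1,1); (1,1,2); (2,0,0); (2,0,1); (2,0,2); (2,1,2)
under PSO → (1,0,0); (1,0,1); (1,0,2); (1,1,0); (1,1,1); (1,1,2); (2,0,0); (2,0,1); (2,0,2); (2,1,0); (2,1,1); (2,1,2)
target (2,1,0) ∈ {PSO}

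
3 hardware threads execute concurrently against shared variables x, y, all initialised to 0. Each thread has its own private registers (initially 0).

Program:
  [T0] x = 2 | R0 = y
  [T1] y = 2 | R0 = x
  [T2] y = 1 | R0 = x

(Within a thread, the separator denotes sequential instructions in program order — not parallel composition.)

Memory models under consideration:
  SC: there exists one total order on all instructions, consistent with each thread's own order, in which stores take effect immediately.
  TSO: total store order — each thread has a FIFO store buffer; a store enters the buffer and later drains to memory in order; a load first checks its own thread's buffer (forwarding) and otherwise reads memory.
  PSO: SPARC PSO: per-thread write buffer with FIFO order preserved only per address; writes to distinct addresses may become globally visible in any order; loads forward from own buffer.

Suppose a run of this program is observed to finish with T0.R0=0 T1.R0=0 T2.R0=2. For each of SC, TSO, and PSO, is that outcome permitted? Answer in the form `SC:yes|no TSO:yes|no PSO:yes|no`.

SC:no TSO:yes PSO:yes

outcome vector order: (T0.R0,T1.R0,T2.R0)
[SC] allowed = {(0,2,2) (1,0,0) (1,0,2) (1,2,0) (1,2,2) (2,0,0) (2,0,2) (2,2,0) (2,2,2)}
[TSO] allowed = {(0,0,0) (0,0,2) (0,2,0) (0,2,2) (1,0,0) (1,0,2) (1,2,0) (1,2,2) (2,0,0) (2,0,2) (2,2,0) (2,2,2)}
[PSO] allowed = {(0,0,0) (0,0,2) (0,2,0) (0,2,2) (1,0,0) (1,0,2) (1,2,0) (1,2,2) (2,0,0) (2,0,2) (2,2,0) (2,2,2)}
target (0,0,2) ∈ {TSO,PSO}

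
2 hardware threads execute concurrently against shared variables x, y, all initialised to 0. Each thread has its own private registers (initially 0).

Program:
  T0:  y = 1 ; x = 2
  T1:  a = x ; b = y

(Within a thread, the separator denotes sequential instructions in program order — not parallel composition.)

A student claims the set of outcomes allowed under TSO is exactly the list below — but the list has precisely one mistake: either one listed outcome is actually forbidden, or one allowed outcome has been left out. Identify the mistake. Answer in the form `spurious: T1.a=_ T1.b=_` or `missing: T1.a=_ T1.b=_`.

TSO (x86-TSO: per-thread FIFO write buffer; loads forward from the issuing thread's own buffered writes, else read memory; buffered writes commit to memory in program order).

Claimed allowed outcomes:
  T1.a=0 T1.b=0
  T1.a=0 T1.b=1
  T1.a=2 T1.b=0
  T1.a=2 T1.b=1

spurious: T1.a=2 T1.b=0

outcome vector order: (T1.a,T1.b)
TSO: 3 outcomes — {(0,0), (0,1), (2,1)}
claimed∖TSO = {(2,0)}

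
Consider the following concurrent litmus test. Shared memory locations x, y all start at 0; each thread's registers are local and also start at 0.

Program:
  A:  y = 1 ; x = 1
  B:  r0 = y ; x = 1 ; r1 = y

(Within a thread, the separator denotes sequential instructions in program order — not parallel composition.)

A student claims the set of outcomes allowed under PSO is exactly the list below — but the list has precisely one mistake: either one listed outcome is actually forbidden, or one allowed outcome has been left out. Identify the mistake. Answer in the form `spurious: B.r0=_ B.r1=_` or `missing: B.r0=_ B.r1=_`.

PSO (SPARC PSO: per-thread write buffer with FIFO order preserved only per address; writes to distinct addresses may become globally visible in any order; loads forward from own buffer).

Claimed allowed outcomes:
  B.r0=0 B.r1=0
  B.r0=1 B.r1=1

missing: B.r0=0 B.r1=1

outcome vector order: (B.r0,B.r1)
under PSO → (0,0), (0,1), (1,1)
PSO∖claimed = {(0,1)}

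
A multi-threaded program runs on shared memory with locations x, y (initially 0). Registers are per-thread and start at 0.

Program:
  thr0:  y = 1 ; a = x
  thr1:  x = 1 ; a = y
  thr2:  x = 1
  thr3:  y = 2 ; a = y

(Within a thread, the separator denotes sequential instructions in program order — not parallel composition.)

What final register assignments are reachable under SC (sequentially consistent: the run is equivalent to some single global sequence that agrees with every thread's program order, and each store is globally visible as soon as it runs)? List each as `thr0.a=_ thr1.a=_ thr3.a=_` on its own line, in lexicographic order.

outcome vector order: (thr0.a,thr1.a,thr3.a)
|SC outcomes| = 9

thr0.a=0 thr1.a=1 thr3.a=1
thr0.a=0 thr1.a=1 thr3.a=2
thr0.a=0 thr1.a=2 thr3.a=2
thr0.a=1 thr1.a=0 thr3.a=1
thr0.a=1 thr1.a=0 thr3.a=2
thr0.a=1 thr1.a=1 thr3.a=1
thr0.a=1 thr1.a=1 thr3.a=2
thr0.a=1 thr1.a=2 thr3.a=1
thr0.a=1 thr1.a=2 thr3.a=2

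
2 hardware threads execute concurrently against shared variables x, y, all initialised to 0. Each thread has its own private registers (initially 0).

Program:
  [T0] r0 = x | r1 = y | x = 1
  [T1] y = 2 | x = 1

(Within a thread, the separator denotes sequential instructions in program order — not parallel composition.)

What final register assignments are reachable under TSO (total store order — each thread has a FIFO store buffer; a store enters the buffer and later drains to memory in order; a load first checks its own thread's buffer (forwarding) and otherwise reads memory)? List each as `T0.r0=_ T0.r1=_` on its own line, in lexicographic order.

T0.r0=0 T0.r1=0
T0.r0=0 T0.r1=2
T0.r0=1 T0.r1=2

outcome vector order: (T0.r0,T0.r1)
|TSO outcomes| = 3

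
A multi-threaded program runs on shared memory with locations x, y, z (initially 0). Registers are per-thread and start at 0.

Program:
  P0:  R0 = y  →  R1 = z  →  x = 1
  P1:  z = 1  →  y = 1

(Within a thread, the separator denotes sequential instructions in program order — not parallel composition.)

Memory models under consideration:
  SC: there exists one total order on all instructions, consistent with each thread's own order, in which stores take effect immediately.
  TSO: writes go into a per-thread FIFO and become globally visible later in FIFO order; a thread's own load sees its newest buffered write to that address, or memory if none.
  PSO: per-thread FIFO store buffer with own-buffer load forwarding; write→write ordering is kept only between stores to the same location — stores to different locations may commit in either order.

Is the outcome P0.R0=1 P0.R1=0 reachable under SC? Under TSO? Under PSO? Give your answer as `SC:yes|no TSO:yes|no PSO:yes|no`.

SC:no TSO:no PSO:yes

outcome vector order: (P0.R0,P0.R1)
SC: 3 outcomes — {00, 01, 11}
TSO: 3 outcomes — {00, 01, 11}
PSO: 4 outcomes — {00, 01, 10, 11}
target 10 ∈ {PSO}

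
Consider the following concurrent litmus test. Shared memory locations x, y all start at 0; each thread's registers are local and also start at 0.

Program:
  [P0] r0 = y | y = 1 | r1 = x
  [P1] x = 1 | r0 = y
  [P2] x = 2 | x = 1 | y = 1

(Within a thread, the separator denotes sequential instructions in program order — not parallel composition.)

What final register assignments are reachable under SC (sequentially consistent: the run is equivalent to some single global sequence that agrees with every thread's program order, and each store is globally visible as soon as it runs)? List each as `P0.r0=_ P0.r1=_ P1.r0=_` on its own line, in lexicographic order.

outcome vector order: (P0.r0,P0.r1,P1.r0)
|SC outcomes| = 7

P0.r0=0 P0.r1=0 P1.r0=1
P0.r0=0 P0.r1=1 P1.r0=0
P0.r0=0 P0.r1=1 P1.r0=1
P0.r0=0 P0.r1=2 P1.r0=0
P0.r0=0 P0.r1=2 P1.r0=1
P0.r0=1 P0.r1=1 P1.r0=0
P0.r0=1 P0.r1=1 P1.r0=1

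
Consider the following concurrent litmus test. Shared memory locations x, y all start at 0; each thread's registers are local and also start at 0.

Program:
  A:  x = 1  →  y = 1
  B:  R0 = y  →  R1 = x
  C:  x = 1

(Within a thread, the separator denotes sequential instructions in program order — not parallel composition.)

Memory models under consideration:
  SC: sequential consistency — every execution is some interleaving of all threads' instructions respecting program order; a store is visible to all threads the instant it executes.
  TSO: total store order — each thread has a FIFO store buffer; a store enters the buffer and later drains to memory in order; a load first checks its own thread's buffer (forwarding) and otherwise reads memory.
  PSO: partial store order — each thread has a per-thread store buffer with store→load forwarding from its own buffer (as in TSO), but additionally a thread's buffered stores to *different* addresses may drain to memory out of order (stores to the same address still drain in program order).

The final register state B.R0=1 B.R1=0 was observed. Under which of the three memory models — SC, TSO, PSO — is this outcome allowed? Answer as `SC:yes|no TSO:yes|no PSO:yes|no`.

SC:no TSO:no PSO:yes

outcome vector order: (B.R0,B.R1)
under SC → 00, 01, 11
under TSO → 00, 01, 11
under PSO → 00, 01, 10, 11
target 10 ∈ {PSO}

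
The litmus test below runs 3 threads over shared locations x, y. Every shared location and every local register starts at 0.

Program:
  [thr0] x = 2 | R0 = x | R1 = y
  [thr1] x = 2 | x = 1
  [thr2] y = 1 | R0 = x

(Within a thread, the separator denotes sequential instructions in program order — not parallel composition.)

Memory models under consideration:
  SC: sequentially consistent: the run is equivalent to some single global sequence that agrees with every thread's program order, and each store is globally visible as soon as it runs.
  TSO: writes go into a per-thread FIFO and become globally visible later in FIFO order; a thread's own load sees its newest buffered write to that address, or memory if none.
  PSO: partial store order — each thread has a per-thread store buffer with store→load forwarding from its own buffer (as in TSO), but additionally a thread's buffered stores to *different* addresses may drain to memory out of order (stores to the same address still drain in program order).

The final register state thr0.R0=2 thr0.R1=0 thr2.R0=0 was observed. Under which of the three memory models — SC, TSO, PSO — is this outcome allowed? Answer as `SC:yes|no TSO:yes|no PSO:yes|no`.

SC:no TSO:yes PSO:yes

outcome vector order: (thr0.R0,thr0.R1,thr2.R0)
SC: 9 outcomes — {101; 110; 111; 112; 201; 202; 210; 211; 212}
TSO: 12 outcomes — {100; 101; 102; 110; 111; 112; 200; 201; 202; 210; 211; 212}
PSO: 12 outcomes — {100; 101; 102; 110; 111; 112; 200; 201; 202; 210; 211; 212}
target 200 ∈ {TSO,PSO}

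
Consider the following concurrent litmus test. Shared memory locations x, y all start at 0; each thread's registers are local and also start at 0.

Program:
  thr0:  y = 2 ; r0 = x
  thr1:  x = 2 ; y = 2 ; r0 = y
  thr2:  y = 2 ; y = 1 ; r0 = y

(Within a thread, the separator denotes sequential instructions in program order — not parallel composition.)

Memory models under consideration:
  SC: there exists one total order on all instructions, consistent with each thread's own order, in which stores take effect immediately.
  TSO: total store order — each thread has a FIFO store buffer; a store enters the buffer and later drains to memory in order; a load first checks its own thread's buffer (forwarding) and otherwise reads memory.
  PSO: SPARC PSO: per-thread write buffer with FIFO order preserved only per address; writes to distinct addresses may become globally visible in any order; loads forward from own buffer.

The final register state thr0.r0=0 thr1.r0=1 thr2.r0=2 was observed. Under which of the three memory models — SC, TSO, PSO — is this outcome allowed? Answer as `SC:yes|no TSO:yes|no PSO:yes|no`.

outcome vector order: (thr0.r0,thr1.r0,thr2.r0)
[SC] allowed = {011; 021; 022; 211; 212; 221; 222}
[TSO] allowed = {011; 012; 021; 022; 211; 212; 221; 222}
[PSO] allowed = {011; 012; 021; 022; 211; 212; 221; 222}
target 012 ∈ {TSO,PSO}

SC:no TSO:yes PSO:yes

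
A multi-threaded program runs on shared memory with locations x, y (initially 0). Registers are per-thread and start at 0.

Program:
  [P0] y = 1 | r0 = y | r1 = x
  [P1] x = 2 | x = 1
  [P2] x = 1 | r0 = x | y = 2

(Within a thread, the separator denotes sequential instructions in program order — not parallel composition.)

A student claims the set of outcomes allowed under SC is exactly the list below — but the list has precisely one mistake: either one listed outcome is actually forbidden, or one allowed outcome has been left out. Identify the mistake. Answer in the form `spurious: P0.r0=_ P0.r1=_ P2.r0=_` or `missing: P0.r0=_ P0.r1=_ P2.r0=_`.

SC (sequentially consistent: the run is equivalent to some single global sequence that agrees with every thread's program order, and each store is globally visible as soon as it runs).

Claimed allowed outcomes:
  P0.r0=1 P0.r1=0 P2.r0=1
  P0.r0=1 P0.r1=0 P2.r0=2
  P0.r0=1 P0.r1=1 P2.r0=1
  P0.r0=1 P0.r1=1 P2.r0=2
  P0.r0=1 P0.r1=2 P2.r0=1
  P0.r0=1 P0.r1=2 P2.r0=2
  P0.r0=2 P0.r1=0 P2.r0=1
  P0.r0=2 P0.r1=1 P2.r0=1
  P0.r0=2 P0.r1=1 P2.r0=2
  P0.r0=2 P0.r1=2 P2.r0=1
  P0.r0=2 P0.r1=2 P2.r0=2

spurious: P0.r0=2 P0.r1=0 P2.r0=1

outcome vector order: (P0.r0,P0.r1,P2.r0)
under SC → 101; 102; 111; 112; 121; 122; 211; 212; 221; 222
claimed∖SC = {201}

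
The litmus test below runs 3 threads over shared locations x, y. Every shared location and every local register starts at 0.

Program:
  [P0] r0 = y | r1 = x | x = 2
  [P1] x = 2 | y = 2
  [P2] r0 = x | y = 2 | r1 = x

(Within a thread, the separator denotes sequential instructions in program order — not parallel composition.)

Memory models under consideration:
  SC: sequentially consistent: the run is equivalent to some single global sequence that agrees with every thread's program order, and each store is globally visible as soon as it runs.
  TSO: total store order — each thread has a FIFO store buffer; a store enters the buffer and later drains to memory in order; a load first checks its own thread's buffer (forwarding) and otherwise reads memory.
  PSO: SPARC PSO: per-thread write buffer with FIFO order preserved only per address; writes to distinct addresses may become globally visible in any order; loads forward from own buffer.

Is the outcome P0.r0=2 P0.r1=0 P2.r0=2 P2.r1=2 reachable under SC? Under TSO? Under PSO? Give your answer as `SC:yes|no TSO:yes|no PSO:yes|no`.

outcome vector order: (P0.r0,P0.r1,P2.r0,P2.r1)
SC: 11 outcomes — {0/0/0/0; 0/0/0/2; 0/0/2/2; 0/2/0/0; 0/2/0/2; 0/2/2/2; 2/0/0/0; 2/0/0/2; 2/2/0/0; 2/2/0/2; 2/2/2/2}
TSO: 11 outcomes — {0/0/0/0; 0/0/0/2; 0/0/2/2; 0/2/0/0; 0/2/0/2; 0/2/2/2; 2/0/0/0; 2/0/0/2; 2/2/0/0; 2/2/0/2; 2/2/2/2}
PSO: 12 outcomes — {0/0/0/0; 0/0/0/2; 0/0/2/2; 0/2/0/0; 0/2/0/2; 0/2/2/2; 2/0/0/0; 2/0/0/2; 2/0/2/2; 2/2/0/0; 2/2/0/2; 2/2/2/2}
target 2/0/2/2 ∈ {PSO}

SC:no TSO:no PSO:yes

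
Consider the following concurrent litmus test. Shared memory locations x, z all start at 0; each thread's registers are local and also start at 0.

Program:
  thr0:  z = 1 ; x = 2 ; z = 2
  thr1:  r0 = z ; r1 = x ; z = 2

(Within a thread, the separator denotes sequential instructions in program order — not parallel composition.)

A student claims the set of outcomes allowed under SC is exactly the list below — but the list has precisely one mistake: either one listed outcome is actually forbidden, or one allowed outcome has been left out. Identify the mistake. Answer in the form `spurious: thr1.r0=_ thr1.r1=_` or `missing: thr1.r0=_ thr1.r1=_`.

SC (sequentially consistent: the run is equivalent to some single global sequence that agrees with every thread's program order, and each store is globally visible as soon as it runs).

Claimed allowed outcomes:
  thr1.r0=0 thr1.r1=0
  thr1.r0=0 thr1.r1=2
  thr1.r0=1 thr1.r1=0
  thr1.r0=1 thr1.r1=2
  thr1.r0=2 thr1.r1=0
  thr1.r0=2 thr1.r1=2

spurious: thr1.r0=2 thr1.r1=0

outcome vector order: (thr1.r0,thr1.r1)
SC: 5 outcomes — {00 02 10 12 22}
claimed∖SC = {20}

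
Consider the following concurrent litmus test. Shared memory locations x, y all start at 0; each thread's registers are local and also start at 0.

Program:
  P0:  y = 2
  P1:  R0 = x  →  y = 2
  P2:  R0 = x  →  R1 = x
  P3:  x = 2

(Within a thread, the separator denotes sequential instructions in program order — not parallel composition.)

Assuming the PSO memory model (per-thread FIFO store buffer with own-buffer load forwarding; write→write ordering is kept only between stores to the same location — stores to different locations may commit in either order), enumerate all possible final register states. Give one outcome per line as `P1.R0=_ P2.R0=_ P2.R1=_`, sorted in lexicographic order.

P1.R0=0 P2.R0=0 P2.R1=0
P1.R0=0 P2.R0=0 P2.R1=2
P1.R0=0 P2.R0=2 P2.R1=2
P1.R0=2 P2.R0=0 P2.R1=0
P1.R0=2 P2.R0=0 P2.R1=2
P1.R0=2 P2.R0=2 P2.R1=2

outcome vector order: (P1.R0,P2.R0,P2.R1)
|PSO outcomes| = 6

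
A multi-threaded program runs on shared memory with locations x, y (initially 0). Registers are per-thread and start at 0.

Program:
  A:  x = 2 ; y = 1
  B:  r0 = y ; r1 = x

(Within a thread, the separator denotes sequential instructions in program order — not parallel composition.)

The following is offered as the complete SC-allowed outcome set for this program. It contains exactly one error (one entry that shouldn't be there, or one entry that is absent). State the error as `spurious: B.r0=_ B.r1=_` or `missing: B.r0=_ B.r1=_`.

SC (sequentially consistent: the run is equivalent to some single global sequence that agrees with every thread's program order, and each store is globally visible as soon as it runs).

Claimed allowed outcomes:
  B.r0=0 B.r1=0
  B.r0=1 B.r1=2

missing: B.r0=0 B.r1=2

outcome vector order: (B.r0,B.r1)
[SC] allowed = {(0,0) (0,2) (1,2)}
SC∖claimed = {(0,2)}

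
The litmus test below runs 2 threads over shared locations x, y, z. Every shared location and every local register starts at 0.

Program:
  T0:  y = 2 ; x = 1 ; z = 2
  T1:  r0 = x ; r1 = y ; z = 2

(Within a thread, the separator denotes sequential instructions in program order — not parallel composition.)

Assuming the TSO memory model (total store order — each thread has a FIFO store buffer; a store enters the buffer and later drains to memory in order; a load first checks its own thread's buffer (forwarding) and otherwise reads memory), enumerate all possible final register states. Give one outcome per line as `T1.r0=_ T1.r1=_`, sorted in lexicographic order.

outcome vector order: (T1.r0,T1.r1)
|TSO outcomes| = 3

T1.r0=0 T1.r1=0
T1.r0=0 T1.r1=2
T1.r0=1 T1.r1=2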